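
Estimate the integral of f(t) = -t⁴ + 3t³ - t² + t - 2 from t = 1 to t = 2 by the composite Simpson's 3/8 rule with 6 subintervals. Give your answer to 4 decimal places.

2.2164

h = (2 − 1)/6 = 0.166667.
Nodes t₀,…,t₆ = 1, 1.166667, 1.333333, 1.5, 1.666667, 1.833333, 2.
f(t) = -t⁴ + 3t³ - t² + t - 2: f₀=0, f₁=0.716821, f₂=1.506173, f₃=2.3125, f₄=3.061728, f₅=3.661265, f₆=4.
(3h/8)·[f₀ + 3f₁ + 3f₂ + 2f₃ + 3f₄ + 3f₅ + f₆] = 0.0625·(35.462963) = 2.2164.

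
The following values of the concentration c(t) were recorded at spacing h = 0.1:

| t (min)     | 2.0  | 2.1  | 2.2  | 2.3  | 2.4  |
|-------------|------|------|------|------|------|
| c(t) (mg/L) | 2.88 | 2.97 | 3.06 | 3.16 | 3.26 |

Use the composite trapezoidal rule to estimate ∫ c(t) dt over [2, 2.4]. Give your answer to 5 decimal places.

h = 0.1, n = 4.
(h/2)·[y₀ + 2y₁ + 2y₂ + 2y₃ + y₄] = 0.05·(24.52) = 1.22600.

1.22600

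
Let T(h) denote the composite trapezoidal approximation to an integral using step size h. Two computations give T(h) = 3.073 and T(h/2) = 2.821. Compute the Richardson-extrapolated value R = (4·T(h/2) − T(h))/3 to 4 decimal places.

R = (4·T(h/2) − T(h)) / 3 = (4·2.821 − 3.073)/3 = (8.211)/3 = 2.7370.

2.7370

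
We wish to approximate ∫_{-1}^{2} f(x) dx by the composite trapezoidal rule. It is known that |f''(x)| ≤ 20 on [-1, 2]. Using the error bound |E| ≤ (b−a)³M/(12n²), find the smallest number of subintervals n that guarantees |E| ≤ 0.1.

Need 540/(12n²) ≤ 0.1.
n² ≥ 540/(12·0.1) = 450 ⇒ n ≥ 21.2132, so the smallest n is 22.

22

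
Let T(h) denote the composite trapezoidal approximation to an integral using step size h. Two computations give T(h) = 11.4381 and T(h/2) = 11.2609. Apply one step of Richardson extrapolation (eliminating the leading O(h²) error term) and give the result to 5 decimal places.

11.20183

R = (4·T(h/2) − T(h)) / 3 = (4·11.2609 − 11.4381)/3 = (33.6055)/3 = 11.20183.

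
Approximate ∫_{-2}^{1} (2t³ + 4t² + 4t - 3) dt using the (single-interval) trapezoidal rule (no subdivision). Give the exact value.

T = (b−a)/2 · [f(-2) + f(1)] = 1.5·[(-11) + 7] = -6.

-6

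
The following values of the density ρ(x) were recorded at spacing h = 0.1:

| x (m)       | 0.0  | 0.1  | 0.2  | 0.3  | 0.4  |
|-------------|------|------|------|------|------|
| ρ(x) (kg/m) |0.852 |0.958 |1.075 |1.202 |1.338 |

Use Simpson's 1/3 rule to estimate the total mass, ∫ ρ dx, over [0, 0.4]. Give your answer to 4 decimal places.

h = 0.1, n = 4.
(h/3)·[y₀ + 4y₁ + 2y₂ + 4y₃ + y₄] = 0.033333·(12.980) = 0.4327.

0.4327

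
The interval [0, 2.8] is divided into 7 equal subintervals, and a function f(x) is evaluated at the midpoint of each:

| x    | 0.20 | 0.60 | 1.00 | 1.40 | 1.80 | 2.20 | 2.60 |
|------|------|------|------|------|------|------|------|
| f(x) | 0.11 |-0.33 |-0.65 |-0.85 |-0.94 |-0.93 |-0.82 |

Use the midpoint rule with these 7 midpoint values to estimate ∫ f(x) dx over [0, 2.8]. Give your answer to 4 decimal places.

h = 0.4, n = 7.
h·[y(m₁) + y(m₂) + y(m₃) + y(m₄) + y(m₅) + y(m₆) + y(m₇)] = 0.4·(-4.41) = -1.7640.

-1.7640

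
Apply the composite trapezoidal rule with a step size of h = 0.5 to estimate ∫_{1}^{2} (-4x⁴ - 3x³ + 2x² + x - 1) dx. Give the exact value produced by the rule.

h = (2 − 1)/2 = 0.5.
Nodes x₀,…,x₂ = 1, 1.5, 2.
f(x) = -4x⁴ - 3x³ + 2x² + x - 1: f₀=-5, f₁=-25.375, f₂=-79.
(h/2)·[f₀ + 2f₁ + f₂] = 0.25·(-134.75) = -33.6875.

-33.6875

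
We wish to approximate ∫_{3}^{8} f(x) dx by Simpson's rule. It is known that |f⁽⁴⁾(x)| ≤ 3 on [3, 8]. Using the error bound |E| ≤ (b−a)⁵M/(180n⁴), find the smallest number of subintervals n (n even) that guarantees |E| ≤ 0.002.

Need 9375/(180n⁴) ≤ 0.002.
n⁴ ≥ 9375/(180·0.002) = 26041.7 ⇒ n ≥ 12.7033, so the smallest even n is 14. (n must be even for Simpson's rule.)

14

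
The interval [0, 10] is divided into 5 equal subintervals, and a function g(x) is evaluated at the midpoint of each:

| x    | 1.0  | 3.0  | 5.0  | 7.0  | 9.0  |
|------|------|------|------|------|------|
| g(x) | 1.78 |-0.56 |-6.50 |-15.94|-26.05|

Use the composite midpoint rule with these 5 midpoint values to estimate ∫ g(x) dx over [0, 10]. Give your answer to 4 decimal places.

-94.5400

h = 2, n = 5.
h·[y(m₁) + y(m₂) + y(m₃) + y(m₄) + y(m₅)] = 2·(-47.27) = -94.5400.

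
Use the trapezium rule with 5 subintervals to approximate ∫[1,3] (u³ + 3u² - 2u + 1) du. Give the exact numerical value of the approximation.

40.48

h = (3 − 1)/5 = 0.4.
Nodes u₀,…,u₅ = 1, 1.4, 1.8, 2.2, 2.6, 3.
f(u) = u³ + 3u² - 2u + 1: f₀=3, f₁=6.824, f₂=12.952, f₃=21.768, f₄=33.656, f₅=49.
(h/2)·[f₀ + 2f₁ + 2f₂ + 2f₃ + 2f₄ + f₅] = 0.2·(202.4) = 40.48.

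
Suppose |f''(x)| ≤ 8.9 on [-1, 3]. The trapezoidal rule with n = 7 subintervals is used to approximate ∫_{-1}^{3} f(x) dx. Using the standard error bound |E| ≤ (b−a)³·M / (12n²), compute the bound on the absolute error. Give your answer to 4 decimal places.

0.9687

|E| ≤ (4)³·8.9 / (12·7²) = 569.6/588 = 0.9687.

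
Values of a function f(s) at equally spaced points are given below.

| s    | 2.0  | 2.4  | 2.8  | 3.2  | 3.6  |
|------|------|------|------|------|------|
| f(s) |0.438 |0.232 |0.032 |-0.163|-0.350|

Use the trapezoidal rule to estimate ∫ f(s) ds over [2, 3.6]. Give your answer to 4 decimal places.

h = 0.4, n = 4.
(h/2)·[y₀ + 2y₁ + 2y₂ + 2y₃ + y₄] = 0.2·(0.290) = 0.0580.

0.0580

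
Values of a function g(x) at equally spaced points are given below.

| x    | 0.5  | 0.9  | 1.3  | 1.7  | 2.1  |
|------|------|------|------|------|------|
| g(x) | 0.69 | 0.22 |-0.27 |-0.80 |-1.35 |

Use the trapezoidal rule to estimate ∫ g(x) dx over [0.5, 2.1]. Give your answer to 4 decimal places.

-0.4720

h = 0.4, n = 4.
(h/2)·[y₀ + 2y₁ + 2y₂ + 2y₃ + y₄] = 0.2·(-2.36) = -0.4720.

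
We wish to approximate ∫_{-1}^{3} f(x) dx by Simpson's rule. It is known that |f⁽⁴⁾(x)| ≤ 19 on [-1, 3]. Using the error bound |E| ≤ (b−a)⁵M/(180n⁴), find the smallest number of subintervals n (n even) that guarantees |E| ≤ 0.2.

6

Need 19456/(180n⁴) ≤ 0.2.
n⁴ ≥ 19456/(180·0.2) = 540.444 ⇒ n ≥ 4.8216, so the smallest even n is 6. (n must be even for Simpson's rule.)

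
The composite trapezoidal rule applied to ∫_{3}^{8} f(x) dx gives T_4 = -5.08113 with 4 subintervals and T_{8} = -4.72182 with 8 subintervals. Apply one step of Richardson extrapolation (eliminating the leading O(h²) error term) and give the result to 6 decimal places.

R = (4·T_{8} − T_4) / 3 = (4·(-4.72182) − (-5.08113))/3 = (-13.80615)/3 = -4.602050.

-4.602050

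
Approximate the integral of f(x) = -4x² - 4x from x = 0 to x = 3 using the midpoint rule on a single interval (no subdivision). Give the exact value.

-45

M = (b−a)·f(1.5) = 3·(-15) = -45.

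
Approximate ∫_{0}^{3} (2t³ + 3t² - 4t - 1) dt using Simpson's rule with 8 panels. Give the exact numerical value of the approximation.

h = (3 − 0)/8 = 0.375.
Nodes t₀,…,t₈ = 0, 0.375, 0.75, 1.125, 1.5, 1.875, 2.25, 2.625, 3.
f(t) = 2t³ + 3t² - 4t - 1: f₀=-1, f₁=-1.97265625, f₂=-1.46875, f₃=1.14453125, f₄=6.5, f₅=15.23046875, f₆=27.96875, f₇=45.34765625, f₈=68.
(h/3)·[f₀ + 4f₁ + 2f₂ + 4f₃ + 2f₄ + 4f₅ + 2f₆ + 4f₇ + f₈] = 0.125·(372) = 46.5.

46.5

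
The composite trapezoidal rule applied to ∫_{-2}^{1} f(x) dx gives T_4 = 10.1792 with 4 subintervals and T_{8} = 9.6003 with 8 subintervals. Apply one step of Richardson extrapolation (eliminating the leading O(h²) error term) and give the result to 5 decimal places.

R = (4·T_{8} − T_4) / 3 = (4·9.6003 − 10.1792)/3 = (28.2220)/3 = 9.40733.

9.40733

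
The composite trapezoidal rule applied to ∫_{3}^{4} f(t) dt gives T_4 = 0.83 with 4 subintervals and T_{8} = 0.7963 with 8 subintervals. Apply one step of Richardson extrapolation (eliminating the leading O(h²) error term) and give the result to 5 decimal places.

R = (4·T_{8} − T_4) / 3 = (4·0.7963 − 0.83)/3 = (2.3552)/3 = 0.78507.

0.78507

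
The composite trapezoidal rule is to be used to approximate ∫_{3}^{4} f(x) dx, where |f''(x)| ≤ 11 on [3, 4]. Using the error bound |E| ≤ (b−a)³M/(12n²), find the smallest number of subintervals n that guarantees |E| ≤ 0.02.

Need 11/(12n²) ≤ 0.02.
n² ≥ 11/(12·0.02) = 45.8333 ⇒ n ≥ 6.7700, so the smallest n is 7.

7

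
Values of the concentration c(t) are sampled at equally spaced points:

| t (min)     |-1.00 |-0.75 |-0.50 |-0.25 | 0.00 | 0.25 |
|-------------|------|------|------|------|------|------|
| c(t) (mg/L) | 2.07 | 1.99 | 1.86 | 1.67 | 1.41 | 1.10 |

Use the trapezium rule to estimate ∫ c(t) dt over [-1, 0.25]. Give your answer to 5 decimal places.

h = 0.25, n = 5.
(h/2)·[y₀ + 2y₁ + 2y₂ + 2y₃ + 2y₄ + y₅] = 0.125·(17.03) = 2.12875.

2.12875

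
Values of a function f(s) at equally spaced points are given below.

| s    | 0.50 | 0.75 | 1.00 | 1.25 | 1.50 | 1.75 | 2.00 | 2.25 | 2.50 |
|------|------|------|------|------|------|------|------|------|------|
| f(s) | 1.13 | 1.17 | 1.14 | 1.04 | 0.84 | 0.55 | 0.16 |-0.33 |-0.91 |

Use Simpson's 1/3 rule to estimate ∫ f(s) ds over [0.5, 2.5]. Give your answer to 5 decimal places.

1.18500

h = 0.25, n = 8.
(h/3)·[y₀ + 4y₁ + 2y₂ + 4y₃ + 2y₄ + 4y₅ + 2y₆ + 4y₇ + y₈] = 0.083333·(14.22) = 1.18500.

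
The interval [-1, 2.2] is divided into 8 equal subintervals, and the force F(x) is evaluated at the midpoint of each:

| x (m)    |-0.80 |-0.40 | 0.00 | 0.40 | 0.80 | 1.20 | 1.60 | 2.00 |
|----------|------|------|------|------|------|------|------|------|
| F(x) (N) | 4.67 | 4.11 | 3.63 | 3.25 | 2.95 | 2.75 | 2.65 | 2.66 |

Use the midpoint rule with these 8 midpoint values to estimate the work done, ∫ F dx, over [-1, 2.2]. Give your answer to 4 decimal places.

h = 0.4, n = 8.
h·[y(m₁) + y(m₂) + y(m₃) + y(m₄) + y(m₅) + y(m₆) + y(m₇) + y(m₈)] = 0.4·(26.67) = 10.6680.

10.6680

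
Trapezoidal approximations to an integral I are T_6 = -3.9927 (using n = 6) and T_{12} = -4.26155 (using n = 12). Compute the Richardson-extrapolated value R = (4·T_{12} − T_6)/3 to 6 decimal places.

-4.351167

R = (4·T_{12} − T_6) / 3 = (4·(-4.26155) − (-3.9927))/3 = (-13.05350)/3 = -4.351167.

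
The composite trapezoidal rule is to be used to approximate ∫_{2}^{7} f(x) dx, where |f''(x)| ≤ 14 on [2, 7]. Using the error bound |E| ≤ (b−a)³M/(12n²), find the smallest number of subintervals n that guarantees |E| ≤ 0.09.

Need 1750/(12n²) ≤ 0.09.
n² ≥ 1750/(12·0.09) = 1620.37 ⇒ n ≥ 40.2538, so the smallest n is 41.

41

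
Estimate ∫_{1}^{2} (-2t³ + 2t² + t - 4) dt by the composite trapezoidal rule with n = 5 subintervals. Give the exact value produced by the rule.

h = (2 − 1)/5 = 0.2.
Nodes t₀,…,t₅ = 1, 1.2, 1.4, 1.6, 1.8, 2.
f(t) = -2t³ + 2t² + t - 4: f₀=-3, f₁=-3.376, f₂=-4.168, f₃=-5.472, f₄=-7.384, f₅=-10.
(h/2)·[f₀ + 2f₁ + 2f₂ + 2f₃ + 2f₄ + f₅] = 0.1·(-53.8) = -5.38.

-5.38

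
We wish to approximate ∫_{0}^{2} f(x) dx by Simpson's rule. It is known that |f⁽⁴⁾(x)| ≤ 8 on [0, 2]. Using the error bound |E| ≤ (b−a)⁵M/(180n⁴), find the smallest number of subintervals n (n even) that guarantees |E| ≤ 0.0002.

Need 256/(180n⁴) ≤ 0.0002.
n⁴ ≥ 256/(180·0.0002) = 7111.11 ⇒ n ≥ 9.1830, so the smallest even n is 10. (n must be even for Simpson's rule.)

10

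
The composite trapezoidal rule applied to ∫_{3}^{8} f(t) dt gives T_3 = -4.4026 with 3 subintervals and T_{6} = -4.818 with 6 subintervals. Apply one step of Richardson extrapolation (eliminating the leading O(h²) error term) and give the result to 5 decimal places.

R = (4·T_{6} − T_3) / 3 = (4·(-4.818) − (-4.4026))/3 = (-14.8694)/3 = -4.95647.

-4.95647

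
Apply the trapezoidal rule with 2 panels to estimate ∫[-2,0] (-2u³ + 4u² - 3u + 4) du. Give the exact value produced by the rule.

36

h = (0 − (-2))/2 = 1.
Nodes u₀,…,u₂ = -2, -1, 0.
f(u) = -2u³ + 4u² - 3u + 4: f₀=42, f₁=13, f₂=4.
(h/2)·[f₀ + 2f₁ + f₂] = 0.5·(72) = 36.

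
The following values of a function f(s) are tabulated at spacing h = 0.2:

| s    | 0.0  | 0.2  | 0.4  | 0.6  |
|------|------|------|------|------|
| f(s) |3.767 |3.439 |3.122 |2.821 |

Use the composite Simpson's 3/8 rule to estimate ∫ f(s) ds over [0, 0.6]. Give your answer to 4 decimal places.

h = 0.2, n = 3.
(3h/8)·[y₀ + 3y₁ + 3y₂ + y₃] = 0.075·(26.271) = 1.9703.

1.9703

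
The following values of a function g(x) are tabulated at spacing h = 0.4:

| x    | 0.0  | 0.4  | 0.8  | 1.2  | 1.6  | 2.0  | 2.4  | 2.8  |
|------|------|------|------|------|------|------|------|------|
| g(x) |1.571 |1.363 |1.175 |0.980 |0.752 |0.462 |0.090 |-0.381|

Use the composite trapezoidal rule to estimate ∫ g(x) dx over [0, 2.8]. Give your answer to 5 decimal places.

2.16680

h = 0.4, n = 7.
(h/2)·[y₀ + 2y₁ + 2y₂ + 2y₃ + 2y₄ + 2y₅ + 2y₆ + y₇] = 0.2·(10.834) = 2.16680.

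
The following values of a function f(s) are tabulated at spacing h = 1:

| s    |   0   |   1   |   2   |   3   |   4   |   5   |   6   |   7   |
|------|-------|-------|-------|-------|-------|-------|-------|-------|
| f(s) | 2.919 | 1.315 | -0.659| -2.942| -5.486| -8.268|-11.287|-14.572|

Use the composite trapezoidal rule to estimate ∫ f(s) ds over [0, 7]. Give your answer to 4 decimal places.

h = 1, n = 7.
(h/2)·[y₀ + 2y₁ + 2y₂ + 2y₃ + 2y₄ + 2y₅ + 2y₆ + y₇] = 0.5·(-66.307) = -33.1535.

-33.1535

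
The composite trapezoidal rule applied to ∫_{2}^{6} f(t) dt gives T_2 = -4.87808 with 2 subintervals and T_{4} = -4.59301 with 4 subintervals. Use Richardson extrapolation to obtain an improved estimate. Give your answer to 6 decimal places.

-4.497987

R = (4·T_{4} − T_2) / 3 = (4·(-4.59301) − (-4.87808))/3 = (-13.49396)/3 = -4.497987.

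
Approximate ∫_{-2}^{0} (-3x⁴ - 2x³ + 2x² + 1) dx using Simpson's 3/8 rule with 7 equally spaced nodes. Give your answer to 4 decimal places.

-3.8889

h = (0 − (-2))/6 = 0.333333.
Nodes x₀,…,x₆ = -2, -1.666667, -1.333333, -1, -0.666667, -0.333333, 0.
f(x) = -3x⁴ - 2x³ + 2x² + 1: f₀=-23, f₁=-7.333333, f₂=-0.185185, f₃=2, f₄=1.888889, f₅=1.259259, f₆=1.
(3h/8)·[f₀ + 3f₁ + 3f₂ + 2f₃ + 3f₄ + 3f₅ + f₆] = 0.125·(-31.111111) = -3.8889.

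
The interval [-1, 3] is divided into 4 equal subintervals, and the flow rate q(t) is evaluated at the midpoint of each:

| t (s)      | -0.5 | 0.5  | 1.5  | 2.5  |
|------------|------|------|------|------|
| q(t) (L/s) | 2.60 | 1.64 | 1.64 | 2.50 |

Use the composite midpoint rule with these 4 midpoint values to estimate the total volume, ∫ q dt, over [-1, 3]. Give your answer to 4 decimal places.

8.3800

h = 1, n = 4.
h·[y(m₁) + y(m₂) + y(m₃) + y(m₄)] = 1·(8.38) = 8.3800.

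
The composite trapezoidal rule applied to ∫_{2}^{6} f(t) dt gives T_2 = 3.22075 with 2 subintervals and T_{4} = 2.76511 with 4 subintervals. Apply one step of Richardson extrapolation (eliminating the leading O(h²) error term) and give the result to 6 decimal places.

R = (4·T_{4} − T_2) / 3 = (4·2.76511 − 3.22075)/3 = (7.83969)/3 = 2.613230.

2.613230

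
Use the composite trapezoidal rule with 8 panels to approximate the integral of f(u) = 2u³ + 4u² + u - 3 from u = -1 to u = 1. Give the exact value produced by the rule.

-3.25

h = (1 − (-1))/8 = 0.25.
Nodes u₀,…,u₈ = -1, -0.75, -0.5, -0.25, 0, 0.25, 0.5, 0.75, 1.
f(u) = 2u³ + 4u² + u - 3: f₀=-2, f₁=-2.34375, f₂=-2.75, f₃=-3.03125, f₄=-3, f₅=-2.46875, f₆=-1.25, f₇=0.84375, f₈=4.
(h/2)·[f₀ + 2f₁ + 2f₂ + 2f₃ + 2f₄ + 2f₅ + 2f₆ + 2f₇ + f₈] = 0.125·(-26) = -3.25.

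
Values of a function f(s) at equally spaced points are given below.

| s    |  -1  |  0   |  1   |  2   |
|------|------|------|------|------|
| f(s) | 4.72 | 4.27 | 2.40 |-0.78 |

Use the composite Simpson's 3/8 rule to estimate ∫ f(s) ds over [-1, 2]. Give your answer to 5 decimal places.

8.98125

h = 1, n = 3.
(3h/8)·[y₀ + 3y₁ + 3y₂ + y₃] = 0.375·(23.95) = 8.98125.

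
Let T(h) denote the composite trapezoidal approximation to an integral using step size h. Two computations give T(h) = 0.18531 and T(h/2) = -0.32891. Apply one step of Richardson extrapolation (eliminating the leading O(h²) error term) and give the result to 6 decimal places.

R = (4·T(h/2) − T(h)) / 3 = (4·(-0.32891) − 0.18531)/3 = (-1.50095)/3 = -0.500317.

-0.500317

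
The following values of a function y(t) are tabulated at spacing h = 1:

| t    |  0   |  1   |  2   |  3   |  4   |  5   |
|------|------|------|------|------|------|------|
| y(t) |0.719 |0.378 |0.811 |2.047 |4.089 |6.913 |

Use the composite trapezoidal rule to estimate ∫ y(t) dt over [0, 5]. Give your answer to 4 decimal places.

h = 1, n = 5.
(h/2)·[y₀ + 2y₁ + 2y₂ + 2y₃ + 2y₄ + y₅] = 0.5·(22.282) = 11.1410.

11.1410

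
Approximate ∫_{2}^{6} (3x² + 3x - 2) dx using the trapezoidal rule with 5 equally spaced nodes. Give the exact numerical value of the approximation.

h = (6 − 2)/4 = 1.
Nodes x₀,…,x₄ = 2, 3, 4, 5, 6.
f(x) = 3x² + 3x - 2: f₀=16, f₁=34, f₂=58, f₃=88, f₄=124.
(h/2)·[f₀ + 2f₁ + 2f₂ + 2f₃ + f₄] = 0.5·(500) = 250.

250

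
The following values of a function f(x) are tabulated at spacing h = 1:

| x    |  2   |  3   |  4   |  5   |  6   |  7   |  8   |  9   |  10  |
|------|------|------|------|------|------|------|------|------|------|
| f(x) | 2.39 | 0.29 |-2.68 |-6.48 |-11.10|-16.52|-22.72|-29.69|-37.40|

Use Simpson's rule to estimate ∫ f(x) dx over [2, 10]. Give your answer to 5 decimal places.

-105.87000

h = 1, n = 8.
(h/3)·[y₀ + 4y₁ + 2y₂ + 4y₃ + 2y₄ + 4y₅ + 2y₆ + 4y₇ + y₈] = 0.333333·(-317.61) = -105.87000.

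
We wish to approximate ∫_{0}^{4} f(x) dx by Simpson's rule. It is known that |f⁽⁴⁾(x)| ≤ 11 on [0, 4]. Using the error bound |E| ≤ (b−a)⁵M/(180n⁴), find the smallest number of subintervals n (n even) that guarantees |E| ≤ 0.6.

Need 11264/(180n⁴) ≤ 0.6.
n⁴ ≥ 11264/(180·0.6) = 104.296 ⇒ n ≥ 3.1957, so the smallest even n is 4. (n must be even for Simpson's rule.)

4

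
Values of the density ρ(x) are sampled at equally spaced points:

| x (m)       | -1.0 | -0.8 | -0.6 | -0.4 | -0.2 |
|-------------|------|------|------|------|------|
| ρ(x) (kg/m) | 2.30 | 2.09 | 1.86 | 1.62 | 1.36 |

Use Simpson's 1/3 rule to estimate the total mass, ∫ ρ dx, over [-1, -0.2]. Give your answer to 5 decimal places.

1.48133

h = 0.2, n = 4.
(h/3)·[y₀ + 4y₁ + 2y₂ + 4y₃ + y₄] = 0.066667·(22.22) = 1.48133.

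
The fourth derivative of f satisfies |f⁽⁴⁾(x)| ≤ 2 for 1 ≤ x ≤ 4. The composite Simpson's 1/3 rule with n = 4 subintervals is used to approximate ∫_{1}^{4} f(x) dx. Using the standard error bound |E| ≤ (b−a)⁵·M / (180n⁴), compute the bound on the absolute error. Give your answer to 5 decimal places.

|E| ≤ (3)⁵·2 / (180·4⁴) = 486/46080 = 0.01055.

0.01055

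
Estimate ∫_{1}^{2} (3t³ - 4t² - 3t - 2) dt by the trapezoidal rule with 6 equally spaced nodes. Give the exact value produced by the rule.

h = (2 − 1)/5 = 0.2.
Nodes t₀,…,t₅ = 1, 1.2, 1.4, 1.6, 1.8, 2.
f(t) = 3t³ - 4t² - 3t - 2: f₀=-6, f₁=-6.176, f₂=-5.808, f₃=-4.752, f₄=-2.864, f₅=0.
(h/2)·[f₀ + 2f₁ + 2f₂ + 2f₃ + 2f₄ + f₅] = 0.1·(-45.2) = -4.52.

-4.52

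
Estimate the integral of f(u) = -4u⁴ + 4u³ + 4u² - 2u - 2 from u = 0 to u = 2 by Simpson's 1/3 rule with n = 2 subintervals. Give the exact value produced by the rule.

h = (2 − 0)/2 = 1.
Nodes u₀,…,u₂ = 0, 1, 2.
f(u) = -4u⁴ + 4u³ + 4u² - 2u - 2: f₀=-2, f₁=0, f₂=-22.
(h/3)·[f₀ + 4f₁ + f₂] = 0.333333·(-24) = -8.

-8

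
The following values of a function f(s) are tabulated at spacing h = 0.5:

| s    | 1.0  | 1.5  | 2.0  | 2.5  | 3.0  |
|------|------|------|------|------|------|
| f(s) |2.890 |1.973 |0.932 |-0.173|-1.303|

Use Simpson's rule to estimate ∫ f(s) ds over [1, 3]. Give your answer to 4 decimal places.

h = 0.5, n = 4.
(h/3)·[y₀ + 4y₁ + 2y₂ + 4y₃ + y₄] = 0.166667·(10.651) = 1.7752.

1.7752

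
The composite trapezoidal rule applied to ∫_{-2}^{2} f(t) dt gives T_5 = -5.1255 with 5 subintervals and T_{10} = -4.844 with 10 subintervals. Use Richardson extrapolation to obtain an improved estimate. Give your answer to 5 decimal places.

-4.75017

R = (4·T_{10} − T_5) / 3 = (4·(-4.844) − (-5.1255))/3 = (-14.2505)/3 = -4.75017.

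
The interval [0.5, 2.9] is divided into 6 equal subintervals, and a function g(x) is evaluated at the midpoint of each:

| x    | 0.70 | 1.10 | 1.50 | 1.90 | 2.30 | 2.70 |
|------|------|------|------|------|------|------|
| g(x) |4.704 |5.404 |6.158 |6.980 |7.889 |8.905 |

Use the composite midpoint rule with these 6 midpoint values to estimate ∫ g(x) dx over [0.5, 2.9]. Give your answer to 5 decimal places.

h = 0.4, n = 6.
h·[y(m₁) + y(m₂) + y(m₃) + y(m₄) + y(m₅) + y(m₆)] = 0.4·(40.040) = 16.01600.

16.01600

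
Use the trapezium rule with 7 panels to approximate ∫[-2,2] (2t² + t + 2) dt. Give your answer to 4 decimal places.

19.1020

h = (2 − (-2))/7 = 0.571429.
Nodes t₀,…,t₇ = -2, -1.428571, -0.857143, -0.285714, 0.285714, 0.857143, 1.428571, 2.
f(t) = 2t² + t + 2: f₀=8, f₁=4.653061, f₂=2.612245, f₃=1.877551, f₄=2.448980, f₅=4.326531, f₆=7.510204, f₇=12.
(h/2)·[f₀ + 2f₁ + 2f₂ + 2f₃ + 2f₄ + 2f₅ + 2f₆ + f₇] = 0.285714·(66.857143) = 19.1020.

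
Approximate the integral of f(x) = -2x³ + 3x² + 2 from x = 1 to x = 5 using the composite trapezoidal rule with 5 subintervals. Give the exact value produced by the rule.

-186.4

h = (5 − 1)/5 = 0.8.
Nodes x₀,…,x₅ = 1, 1.8, 2.6, 3.4, 4.2, 5.
f(x) = -2x³ + 3x² + 2: f₀=3, f₁=0.056, f₂=-12.872, f₃=-41.928, f₄=-93.256, f₅=-173.
(h/2)·[f₀ + 2f₁ + 2f₂ + 2f₃ + 2f₄ + f₅] = 0.4·(-466) = -186.4.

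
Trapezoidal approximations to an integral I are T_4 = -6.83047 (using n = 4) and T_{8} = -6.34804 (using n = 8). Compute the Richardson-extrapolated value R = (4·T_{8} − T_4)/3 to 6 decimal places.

R = (4·T_{8} − T_4) / 3 = (4·(-6.34804) − (-6.83047))/3 = (-18.56169)/3 = -6.187230.

-6.187230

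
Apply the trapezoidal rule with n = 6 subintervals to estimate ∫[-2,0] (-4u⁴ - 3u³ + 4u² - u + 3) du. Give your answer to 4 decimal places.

h = (0 − (-2))/6 = 0.333333.
Nodes u₀,…,u₆ = -2, -1.666667, -1.333333, -1, -0.666667, -0.333333, 0.
f(u) = -4u⁴ - 3u³ + 4u² - u + 3: f₀=-19, f₁=-1.197531, f₂=5.913580, f₃=7, f₄=5.543210, f₅=3.839506, f₆=3.
(h/2)·[f₀ + 2f₁ + 2f₂ + 2f₃ + 2f₄ + 2f₅ + f₆] = 0.166667·(26.197531) = 4.3663.

4.3663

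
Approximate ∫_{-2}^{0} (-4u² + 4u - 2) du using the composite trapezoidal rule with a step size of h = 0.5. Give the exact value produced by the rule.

h = (0 − (-2))/4 = 0.5.
Nodes u₀,…,u₄ = -2, -1.5, -1, -0.5, 0.
f(u) = -4u² + 4u - 2: f₀=-26, f₁=-17, f₂=-10, f₃=-5, f₄=-2.
(h/2)·[f₀ + 2f₁ + 2f₂ + 2f₃ + f₄] = 0.25·(-92) = -23.

-23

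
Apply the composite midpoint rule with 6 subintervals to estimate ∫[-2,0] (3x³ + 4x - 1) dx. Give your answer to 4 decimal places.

h = (0 − (-2))/6 = 0.333333.
Midpoints m₁,…,m₆ = -1.833333, -1.5, -1.166667, -0.833333, -0.5, -0.166667.
f(m₁)=-26.819444, f(m₂)=-17.125, f(m₃)=-10.430556, f(m₄)=-6.069444, f(m₅)=-3.375, f(m₆)=-1.680556.
h·[f(m₁) + f(m₂) + f(m₃) + f(m₄) + f(m₅) + f(m₆)] = 0.333333·(-65.5) = -21.8333.

-21.8333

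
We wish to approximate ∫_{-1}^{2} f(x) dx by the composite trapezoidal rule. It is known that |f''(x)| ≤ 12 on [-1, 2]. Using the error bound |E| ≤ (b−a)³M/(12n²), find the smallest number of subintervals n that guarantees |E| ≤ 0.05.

Need 324/(12n²) ≤ 0.05.
n² ≥ 324/(12·0.05) = 540 ⇒ n ≥ 23.2379, so the smallest n is 24.

24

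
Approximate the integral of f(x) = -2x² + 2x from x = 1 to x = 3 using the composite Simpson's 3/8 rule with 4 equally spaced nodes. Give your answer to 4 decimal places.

h = (3 − 1)/3 = 0.666667.
Nodes x₀,…,x₃ = 1, 1.666667, 2.333333, 3.
f(x) = -2x² + 2x: f₀=0, f₁=-2.222222, f₂=-6.222222, f₃=-12.
(3h/8)·[f₀ + 3f₁ + 3f₂ + f₃] = 0.25·(-37.333333) = -9.3333.

-9.3333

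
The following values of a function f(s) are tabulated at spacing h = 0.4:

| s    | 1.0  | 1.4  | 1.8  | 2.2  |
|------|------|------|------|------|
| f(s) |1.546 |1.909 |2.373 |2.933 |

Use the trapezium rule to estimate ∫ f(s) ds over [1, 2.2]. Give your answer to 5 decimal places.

h = 0.4, n = 3.
(h/2)·[y₀ + 2y₁ + 2y₂ + y₃] = 0.2·(13.043) = 2.60860.

2.60860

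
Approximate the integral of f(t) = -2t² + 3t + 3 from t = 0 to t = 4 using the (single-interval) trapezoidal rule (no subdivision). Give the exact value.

T = (b−a)/2 · [f(0) + f(4)] = 2·[3 + (-17)] = -28.

-28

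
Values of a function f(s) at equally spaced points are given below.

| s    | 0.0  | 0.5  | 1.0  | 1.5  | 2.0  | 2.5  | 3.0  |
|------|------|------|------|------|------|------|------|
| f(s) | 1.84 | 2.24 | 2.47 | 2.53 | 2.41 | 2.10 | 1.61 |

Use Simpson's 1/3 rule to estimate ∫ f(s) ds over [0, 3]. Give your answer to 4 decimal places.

h = 0.5, n = 6.
(h/3)·[y₀ + 4y₁ + 2y₂ + 4y₃ + 2y₄ + 4y₅ + y₆] = 0.166667·(40.69) = 6.7817.

6.7817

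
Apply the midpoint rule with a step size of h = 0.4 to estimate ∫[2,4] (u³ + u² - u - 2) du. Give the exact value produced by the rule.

68.4

h = (4 − 2)/5 = 0.4.
Midpoints m₁,…,m₅ = 2.2, 2.6, 3, 3.4, 3.8.
f(m₁)=11.288, f(m₂)=19.736, f(m₃)=31, f(m₄)=45.464, f(m₅)=63.512.
h·[f(m₁) + f(m₂) + f(m₃) + f(m₄) + f(m₅)] = 0.4·(171) = 68.4.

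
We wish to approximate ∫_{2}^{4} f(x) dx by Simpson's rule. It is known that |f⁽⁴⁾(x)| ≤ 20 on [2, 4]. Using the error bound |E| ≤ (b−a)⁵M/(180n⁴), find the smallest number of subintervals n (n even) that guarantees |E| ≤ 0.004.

6

Need 640/(180n⁴) ≤ 0.004.
n⁴ ≥ 640/(180·0.004) = 888.889 ⇒ n ≥ 5.4602, so the smallest even n is 6. (n must be even for Simpson's rule.)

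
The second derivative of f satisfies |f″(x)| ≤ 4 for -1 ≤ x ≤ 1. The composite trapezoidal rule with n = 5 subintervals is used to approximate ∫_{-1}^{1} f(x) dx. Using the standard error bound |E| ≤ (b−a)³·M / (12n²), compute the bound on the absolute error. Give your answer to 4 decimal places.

0.1067

|E| ≤ (2)³·4 / (12·5²) = 32/300 = 0.1067.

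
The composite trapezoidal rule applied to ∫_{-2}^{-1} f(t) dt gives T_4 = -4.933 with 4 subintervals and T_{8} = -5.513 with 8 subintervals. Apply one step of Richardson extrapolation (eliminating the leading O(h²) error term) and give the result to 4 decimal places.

R = (4·T_{8} − T_4) / 3 = (4·(-5.513) − (-4.933))/3 = (-17.119)/3 = -5.7063.

-5.7063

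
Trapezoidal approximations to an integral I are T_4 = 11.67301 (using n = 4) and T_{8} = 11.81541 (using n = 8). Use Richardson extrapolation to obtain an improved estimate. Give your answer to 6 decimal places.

R = (4·T_{8} − T_4) / 3 = (4·11.81541 − 11.67301)/3 = (35.58863)/3 = 11.862877.

11.862877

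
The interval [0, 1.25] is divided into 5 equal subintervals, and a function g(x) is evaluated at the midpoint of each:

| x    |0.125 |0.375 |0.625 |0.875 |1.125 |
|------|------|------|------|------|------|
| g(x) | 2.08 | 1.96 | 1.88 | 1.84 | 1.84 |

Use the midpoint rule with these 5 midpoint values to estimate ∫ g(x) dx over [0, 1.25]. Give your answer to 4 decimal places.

2.4000

h = 0.25, n = 5.
h·[y(m₁) + y(m₂) + y(m₃) + y(m₄) + y(m₅)] = 0.25·(9.60) = 2.4000.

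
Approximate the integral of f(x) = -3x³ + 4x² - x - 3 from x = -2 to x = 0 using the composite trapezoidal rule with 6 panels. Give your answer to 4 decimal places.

h = (0 − (-2))/6 = 0.333333.
Nodes x₀,…,x₆ = -2, -1.666667, -1.333333, -1, -0.666667, -0.333333, 0.
f(x) = -3x³ + 4x² - x - 3: f₀=39, f₁=23.666667, f₂=12.555556, f₃=5, f₄=0.333333, f₅=-2.111111, f₆=-3.
(h/2)·[f₀ + 2f₁ + 2f₂ + 2f₃ + 2f₄ + 2f₅ + f₆] = 0.166667·(114.888889) = 19.1481.

19.1481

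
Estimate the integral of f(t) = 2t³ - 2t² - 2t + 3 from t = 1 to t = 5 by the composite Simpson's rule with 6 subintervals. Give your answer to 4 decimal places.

h = (5 − 1)/6 = 0.666667.
Nodes t₀,…,t₆ = 1, 1.666667, 2.333333, 3, 3.666667, 4.333333, 5.
f(t) = 2t³ - 2t² - 2t + 3: f₀=1, f₁=3.370370, f₂=12.851852, f₃=33, f₄=67.370370, f₅=119.518519, f₆=193.
(h/3)·[f₀ + 4f₁ + 2f₂ + 4f₃ + 2f₄ + 4f₅ + f₆] = 0.222222·(978) = 217.3333.

217.3333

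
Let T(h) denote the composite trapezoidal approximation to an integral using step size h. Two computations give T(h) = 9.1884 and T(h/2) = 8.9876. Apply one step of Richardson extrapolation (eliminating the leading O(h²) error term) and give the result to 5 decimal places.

8.92067

R = (4·T(h/2) − T(h)) / 3 = (4·8.9876 − 9.1884)/3 = (26.7620)/3 = 8.92067.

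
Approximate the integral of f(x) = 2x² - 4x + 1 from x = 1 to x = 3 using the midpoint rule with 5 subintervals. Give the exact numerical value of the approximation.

3.28

h = (3 − 1)/5 = 0.4.
Midpoints m₁,…,m₅ = 1.2, 1.6, 2, 2.4, 2.8.
f(m₁)=-0.92, f(m₂)=-0.28, f(m₃)=1, f(m₄)=2.92, f(m₅)=5.48.
h·[f(m₁) + f(m₂) + f(m₃) + f(m₄) + f(m₅)] = 0.4·(8.2) = 3.28.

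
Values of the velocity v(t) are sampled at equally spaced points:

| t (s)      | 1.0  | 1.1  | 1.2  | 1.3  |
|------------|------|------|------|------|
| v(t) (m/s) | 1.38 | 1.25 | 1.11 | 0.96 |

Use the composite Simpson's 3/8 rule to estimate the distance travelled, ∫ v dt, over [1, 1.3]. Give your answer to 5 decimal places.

h = 0.1, n = 3.
(3h/8)·[y₀ + 3y₁ + 3y₂ + y₃] = 0.0375·(9.42) = 0.35325.

0.35325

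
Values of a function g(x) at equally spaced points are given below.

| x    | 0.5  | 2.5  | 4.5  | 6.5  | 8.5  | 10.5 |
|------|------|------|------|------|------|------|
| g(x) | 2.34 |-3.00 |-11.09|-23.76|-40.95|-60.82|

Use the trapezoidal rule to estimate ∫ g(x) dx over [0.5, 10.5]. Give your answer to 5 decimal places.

h = 2, n = 5.
(h/2)·[y₀ + 2y₁ + 2y₂ + 2y₃ + 2y₄ + y₅] = 1·(-216.08) = -216.08000.

-216.08000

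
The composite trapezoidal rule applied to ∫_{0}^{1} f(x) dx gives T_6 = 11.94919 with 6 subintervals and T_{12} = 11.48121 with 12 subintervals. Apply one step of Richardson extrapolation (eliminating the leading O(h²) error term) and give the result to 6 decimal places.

11.325217

R = (4·T_{12} − T_6) / 3 = (4·11.48121 − 11.94919)/3 = (33.97565)/3 = 11.325217.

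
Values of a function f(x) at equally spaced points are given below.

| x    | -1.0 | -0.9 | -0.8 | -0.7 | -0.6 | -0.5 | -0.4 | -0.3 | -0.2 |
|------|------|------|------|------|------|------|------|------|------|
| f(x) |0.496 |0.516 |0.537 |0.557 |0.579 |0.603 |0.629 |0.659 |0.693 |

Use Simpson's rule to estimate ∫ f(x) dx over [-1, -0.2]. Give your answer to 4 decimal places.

h = 0.1, n = 8.
(h/3)·[y₀ + 4y₁ + 2y₂ + 4y₃ + 2y₄ + 4y₅ + 2y₆ + 4y₇ + y₈] = 0.033333·(14.019) = 0.4673.

0.4673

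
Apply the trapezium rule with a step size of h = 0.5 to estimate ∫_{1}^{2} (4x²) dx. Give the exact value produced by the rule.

h = (2 − 1)/2 = 0.5.
Nodes x₀,…,x₂ = 1, 1.5, 2.
f(x) = 4x²: f₀=4, f₁=9, f₂=16.
(h/2)·[f₀ + 2f₁ + f₂] = 0.25·(38) = 9.5.

9.5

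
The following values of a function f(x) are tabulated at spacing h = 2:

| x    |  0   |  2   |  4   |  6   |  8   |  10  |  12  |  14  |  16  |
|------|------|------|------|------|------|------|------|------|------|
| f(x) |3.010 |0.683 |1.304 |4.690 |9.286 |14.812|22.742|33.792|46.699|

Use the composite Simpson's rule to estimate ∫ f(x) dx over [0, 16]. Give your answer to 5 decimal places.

h = 2, n = 8.
(h/3)·[y₀ + 4y₁ + 2y₂ + 4y₃ + 2y₄ + 4y₅ + 2y₆ + 4y₇ + y₈] = 0.666667·(332.281) = 221.52067.

221.52067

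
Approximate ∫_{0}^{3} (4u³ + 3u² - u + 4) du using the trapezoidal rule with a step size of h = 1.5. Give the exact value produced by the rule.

h = (3 − 0)/2 = 1.5.
Nodes u₀,…,u₂ = 0, 1.5, 3.
f(u) = 4u³ + 3u² - u + 4: f₀=4, f₁=22.75, f₂=136.
(h/2)·[f₀ + 2f₁ + f₂] = 0.75·(185.5) = 139.125.

139.125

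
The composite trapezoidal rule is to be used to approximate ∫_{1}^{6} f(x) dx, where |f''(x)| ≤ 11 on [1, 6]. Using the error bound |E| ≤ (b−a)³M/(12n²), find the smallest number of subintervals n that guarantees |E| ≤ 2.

8

Need 1375/(12n²) ≤ 2.
n² ≥ 1375/(12·2) = 57.2917 ⇒ n ≥ 7.5691, so the smallest n is 8.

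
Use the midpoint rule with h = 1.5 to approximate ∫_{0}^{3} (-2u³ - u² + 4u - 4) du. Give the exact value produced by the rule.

h = (3 − 0)/2 = 1.5.
Midpoints m₁,…,m₂ = 0.75, 2.25.
f(m₁)=-2.40625, f(m₂)=-22.84375.
h·[f(m₁) + f(m₂)] = 1.5·(-25.25) = -37.875.

-37.875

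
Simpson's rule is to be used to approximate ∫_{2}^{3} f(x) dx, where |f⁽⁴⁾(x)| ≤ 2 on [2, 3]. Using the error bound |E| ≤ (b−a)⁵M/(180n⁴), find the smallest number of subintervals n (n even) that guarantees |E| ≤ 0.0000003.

Need 2/(180n⁴) ≤ 0.0000003.
n⁴ ≥ 2/(180·0.0000003) = 37037 ⇒ n ≥ 13.8726, so the smallest even n is 14. (n must be even for Simpson's rule.)

14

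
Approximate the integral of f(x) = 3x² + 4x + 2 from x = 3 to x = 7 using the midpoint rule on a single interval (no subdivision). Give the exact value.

M = (b−a)·f(5) = 4·(97) = 388.

388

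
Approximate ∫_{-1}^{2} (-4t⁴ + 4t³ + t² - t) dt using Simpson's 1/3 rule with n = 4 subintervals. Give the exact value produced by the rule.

h = (2 − (-1))/4 = 0.75.
Nodes t₀,…,t₄ = -1, -0.25, 0.5, 1.25, 2.
f(t) = -4t⁴ + 4t³ + t² - t: f₀=-6, f₁=0.234375, f₂=0, f₃=-1.640625, f₄=-30.
(h/3)·[f₀ + 4f₁ + 2f₂ + 4f₃ + f₄] = 0.25·(-41.625) = -10.40625.

-10.40625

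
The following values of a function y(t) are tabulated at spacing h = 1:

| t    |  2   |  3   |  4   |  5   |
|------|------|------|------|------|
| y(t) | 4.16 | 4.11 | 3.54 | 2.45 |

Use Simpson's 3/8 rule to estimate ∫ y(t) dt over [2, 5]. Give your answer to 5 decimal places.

h = 1, n = 3.
(3h/8)·[y₀ + 3y₁ + 3y₂ + y₃] = 0.375·(29.56) = 11.08500.

11.08500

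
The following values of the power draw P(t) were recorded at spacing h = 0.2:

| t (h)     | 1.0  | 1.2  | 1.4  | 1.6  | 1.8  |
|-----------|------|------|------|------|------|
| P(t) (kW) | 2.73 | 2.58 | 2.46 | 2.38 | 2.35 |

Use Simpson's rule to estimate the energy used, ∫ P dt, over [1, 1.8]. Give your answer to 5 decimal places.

h = 0.2, n = 4.
(h/3)·[y₀ + 4y₁ + 2y₂ + 4y₃ + y₄] = 0.066667·(29.84) = 1.98933.

1.98933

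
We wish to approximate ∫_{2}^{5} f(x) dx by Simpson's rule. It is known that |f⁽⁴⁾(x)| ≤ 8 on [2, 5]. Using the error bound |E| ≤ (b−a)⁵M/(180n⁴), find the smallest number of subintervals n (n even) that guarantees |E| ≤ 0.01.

Need 1944/(180n⁴) ≤ 0.01.
n⁴ ≥ 1944/(180·0.01) = 1080 ⇒ n ≥ 5.7327, so the smallest even n is 6. (n must be even for Simpson's rule.)

6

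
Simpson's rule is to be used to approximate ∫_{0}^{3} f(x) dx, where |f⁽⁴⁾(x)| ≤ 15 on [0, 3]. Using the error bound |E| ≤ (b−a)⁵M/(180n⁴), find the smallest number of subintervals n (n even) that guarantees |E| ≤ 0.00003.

30

Need 3645/(180n⁴) ≤ 0.00003.
n⁴ ≥ 3645/(180·0.00003) = 675000 ⇒ n ≥ 28.6633, so the smallest even n is 30. (n must be even for Simpson's rule.)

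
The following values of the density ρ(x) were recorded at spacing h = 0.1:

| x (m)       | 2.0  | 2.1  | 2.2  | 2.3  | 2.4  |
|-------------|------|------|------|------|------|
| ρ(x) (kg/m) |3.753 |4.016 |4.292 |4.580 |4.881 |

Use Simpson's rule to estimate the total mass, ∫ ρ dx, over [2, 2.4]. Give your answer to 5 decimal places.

h = 0.1, n = 4.
(h/3)·[y₀ + 4y₁ + 2y₂ + 4y₃ + y₄] = 0.033333·(51.602) = 1.72007.

1.72007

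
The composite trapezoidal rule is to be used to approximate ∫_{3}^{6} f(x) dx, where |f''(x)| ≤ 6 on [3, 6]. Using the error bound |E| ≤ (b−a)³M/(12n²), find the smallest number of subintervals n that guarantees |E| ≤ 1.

Need 162/(12n²) ≤ 1.
n² ≥ 162/(12·1) = 13.5 ⇒ n ≥ 3.6742, so the smallest n is 4.

4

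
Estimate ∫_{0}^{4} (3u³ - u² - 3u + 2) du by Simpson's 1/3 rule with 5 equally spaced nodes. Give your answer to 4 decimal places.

154.6667

h = (4 − 0)/4 = 1.
Nodes u₀,…,u₄ = 0, 1, 2, 3, 4.
f(u) = 3u³ - u² - 3u + 2: f₀=2, f₁=1, f₂=16, f₃=65, f₄=166.
(h/3)·[f₀ + 4f₁ + 2f₂ + 4f₃ + f₄] = 0.333333·(464) = 154.6667.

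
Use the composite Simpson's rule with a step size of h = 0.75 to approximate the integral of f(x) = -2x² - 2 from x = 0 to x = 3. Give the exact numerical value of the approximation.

-24

h = (3 − 0)/4 = 0.75.
Nodes x₀,…,x₄ = 0, 0.75, 1.5, 2.25, 3.
f(x) = -2x² - 2: f₀=-2, f₁=-3.125, f₂=-6.5, f₃=-12.125, f₄=-20.
(h/3)·[f₀ + 4f₁ + 2f₂ + 4f₃ + f₄] = 0.25·(-96) = -24.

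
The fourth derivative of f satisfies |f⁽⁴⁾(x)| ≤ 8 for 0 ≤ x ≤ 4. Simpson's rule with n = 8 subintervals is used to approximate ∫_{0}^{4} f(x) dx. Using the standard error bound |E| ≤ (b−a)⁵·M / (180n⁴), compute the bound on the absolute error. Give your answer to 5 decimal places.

|E| ≤ (4)⁵·8 / (180·8⁴) = 8192/737280 = 0.01111.

0.01111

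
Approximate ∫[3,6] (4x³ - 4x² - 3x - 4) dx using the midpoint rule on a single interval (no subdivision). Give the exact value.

798

M = (b−a)·f(4.5) = 3·(266) = 798.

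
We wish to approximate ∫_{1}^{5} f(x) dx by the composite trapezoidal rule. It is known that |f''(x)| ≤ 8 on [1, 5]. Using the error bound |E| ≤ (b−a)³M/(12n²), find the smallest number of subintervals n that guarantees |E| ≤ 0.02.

47

Need 512/(12n²) ≤ 0.02.
n² ≥ 512/(12·0.02) = 2133.33 ⇒ n ≥ 46.1880, so the smallest n is 47.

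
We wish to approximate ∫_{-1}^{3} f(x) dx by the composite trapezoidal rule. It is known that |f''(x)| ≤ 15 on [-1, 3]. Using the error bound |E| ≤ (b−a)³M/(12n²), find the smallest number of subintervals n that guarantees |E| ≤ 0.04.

Need 960/(12n²) ≤ 0.04.
n² ≥ 960/(12·0.04) = 2000 ⇒ n ≥ 44.7214, so the smallest n is 45.

45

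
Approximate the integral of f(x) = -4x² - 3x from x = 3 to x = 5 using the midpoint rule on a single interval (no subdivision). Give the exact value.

M = (b−a)·f(4) = 2·(-76) = -152.

-152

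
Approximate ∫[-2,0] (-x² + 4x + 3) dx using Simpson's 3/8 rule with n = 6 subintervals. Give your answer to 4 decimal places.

h = (0 − (-2))/6 = 0.333333.
Nodes x₀,…,x₆ = -2, -1.666667, -1.333333, -1, -0.666667, -0.333333, 0.
f(x) = -x² + 4x + 3: f₀=-9, f₁=-6.444444, f₂=-4.111111, f₃=-2, f₄=-0.111111, f₅=1.555556, f₆=3.
(3h/8)·[f₀ + 3f₁ + 3f₂ + 2f₃ + 3f₄ + 3f₅ + f₆] = 0.125·(-37.333333) = -4.6667.

-4.6667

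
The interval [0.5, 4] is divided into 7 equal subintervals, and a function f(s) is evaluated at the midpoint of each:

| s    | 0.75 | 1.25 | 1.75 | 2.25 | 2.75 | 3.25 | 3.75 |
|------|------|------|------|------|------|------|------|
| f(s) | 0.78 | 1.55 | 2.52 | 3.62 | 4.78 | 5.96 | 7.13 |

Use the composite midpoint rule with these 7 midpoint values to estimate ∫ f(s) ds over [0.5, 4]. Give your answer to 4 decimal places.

h = 0.5, n = 7.
h·[y(m₁) + y(m₂) + y(m₃) + y(m₄) + y(m₅) + y(m₆) + y(m₇)] = 0.5·(26.34) = 13.1700.

13.1700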